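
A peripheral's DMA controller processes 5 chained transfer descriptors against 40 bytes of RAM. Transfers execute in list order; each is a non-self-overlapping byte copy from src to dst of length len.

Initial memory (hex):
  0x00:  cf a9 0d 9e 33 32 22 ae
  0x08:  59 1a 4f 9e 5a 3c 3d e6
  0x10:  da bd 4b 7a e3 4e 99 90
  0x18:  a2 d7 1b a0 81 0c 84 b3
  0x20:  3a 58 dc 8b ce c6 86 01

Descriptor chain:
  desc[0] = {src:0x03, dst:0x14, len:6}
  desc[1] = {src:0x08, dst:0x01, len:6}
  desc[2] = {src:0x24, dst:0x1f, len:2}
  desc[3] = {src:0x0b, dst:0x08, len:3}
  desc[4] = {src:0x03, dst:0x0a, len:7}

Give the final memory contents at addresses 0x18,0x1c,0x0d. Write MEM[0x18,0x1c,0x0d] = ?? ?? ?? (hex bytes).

MEM[0x18,0x1c,0x0d] = ae 81 3c

  after D0: wrote 6B at 0x14 = 9e333222ae59
  after D1: wrote 6B at 0x01 = 591a4f9e5a3c
  after D2: wrote 2B at 0x1f = cec6
  after D3: wrote 3B at 0x08 = 9e5a3c
  after D4: wrote 7B at 0x0a = 4f9e5a3cae9e5a
query mem[0x18]=0xae, mem[0x1c]=0x81, mem[0x0d]=0x3c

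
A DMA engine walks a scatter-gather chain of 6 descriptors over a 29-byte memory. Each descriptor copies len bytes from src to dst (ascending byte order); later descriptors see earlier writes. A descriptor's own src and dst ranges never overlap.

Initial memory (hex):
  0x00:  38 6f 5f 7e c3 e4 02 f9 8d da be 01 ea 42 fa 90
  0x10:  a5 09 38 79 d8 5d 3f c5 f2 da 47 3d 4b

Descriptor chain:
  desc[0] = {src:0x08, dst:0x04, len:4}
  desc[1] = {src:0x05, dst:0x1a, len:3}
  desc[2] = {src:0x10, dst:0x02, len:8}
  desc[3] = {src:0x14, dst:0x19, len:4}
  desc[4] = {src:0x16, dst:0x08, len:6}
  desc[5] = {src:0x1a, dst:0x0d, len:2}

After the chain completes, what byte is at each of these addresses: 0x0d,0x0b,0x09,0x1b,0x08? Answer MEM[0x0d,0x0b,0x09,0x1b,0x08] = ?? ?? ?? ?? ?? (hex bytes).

MEM[0x0d,0x0b,0x09,0x1b,0x08] = 5d d8 c5 3f 3f

D0: mem[0x04..0x07] <- [8d da be 01]
D1: mem[0x1a..0x1c] <- [da be 01]
D2: mem[0x02..0x09] <- [a5 09 38 79 d8 5d 3f c5]
D3: mem[0x19..0x1c] <- [d8 5d 3f c5]
D4: mem[0x08..0x0d] <- [3f c5 f2 d8 5d 3f]
D5: mem[0x0d..0x0e] <- [5d 3f]
query mem[0x0d]=0x5d, mem[0x0b]=0xd8, mem[0x09]=0xc5, mem[0x1b]=0x3f, mem[0x08]=0x3f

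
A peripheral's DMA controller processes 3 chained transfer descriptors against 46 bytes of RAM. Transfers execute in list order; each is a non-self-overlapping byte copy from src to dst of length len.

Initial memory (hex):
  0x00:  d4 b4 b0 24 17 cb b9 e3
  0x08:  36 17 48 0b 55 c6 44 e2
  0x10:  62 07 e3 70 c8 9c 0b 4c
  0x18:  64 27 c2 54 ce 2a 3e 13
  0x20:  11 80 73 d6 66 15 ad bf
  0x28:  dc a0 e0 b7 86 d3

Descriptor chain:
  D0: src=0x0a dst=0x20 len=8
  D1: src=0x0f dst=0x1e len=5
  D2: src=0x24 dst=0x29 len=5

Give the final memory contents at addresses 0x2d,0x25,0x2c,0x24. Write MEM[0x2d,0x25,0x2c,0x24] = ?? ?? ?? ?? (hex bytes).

[0] 0x0a->0x20 len=8 : 48 0b 55 c6 44 e2 62 07
[1] 0x0f->0x1e len=5 : e2 62 07 e3 70
[2] 0x24->0x29 len=5 : 44 e2 62 07 dc
query mem[0x2d]=0xdc, mem[0x25]=0xe2, mem[0x2c]=0x07, mem[0x24]=0x44

MEM[0x2d,0x25,0x2c,0x24] = dc e2 07 44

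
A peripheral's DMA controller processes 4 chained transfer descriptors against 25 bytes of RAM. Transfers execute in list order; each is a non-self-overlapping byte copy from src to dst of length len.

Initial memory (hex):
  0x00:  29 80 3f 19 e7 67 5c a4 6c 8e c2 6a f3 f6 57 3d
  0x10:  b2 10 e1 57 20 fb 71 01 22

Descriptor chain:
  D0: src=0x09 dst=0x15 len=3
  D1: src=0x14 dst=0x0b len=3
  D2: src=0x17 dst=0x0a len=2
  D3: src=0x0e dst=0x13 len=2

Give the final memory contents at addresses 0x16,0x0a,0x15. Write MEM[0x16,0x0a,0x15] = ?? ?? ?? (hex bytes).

MEM[0x16,0x0a,0x15] = c2 6a 8e

D0: mem[0x15..0x17] <- [8e c2 6a]
D1: mem[0x0b..0x0d] <- [20 8e c2]
D2: mem[0x0a..0x0b] <- [6a 22]
D3: mem[0x13..0x14] <- [57 3d]
query mem[0x16]=0xc2, mem[0x0a]=0x6a, mem[0x15]=0x8e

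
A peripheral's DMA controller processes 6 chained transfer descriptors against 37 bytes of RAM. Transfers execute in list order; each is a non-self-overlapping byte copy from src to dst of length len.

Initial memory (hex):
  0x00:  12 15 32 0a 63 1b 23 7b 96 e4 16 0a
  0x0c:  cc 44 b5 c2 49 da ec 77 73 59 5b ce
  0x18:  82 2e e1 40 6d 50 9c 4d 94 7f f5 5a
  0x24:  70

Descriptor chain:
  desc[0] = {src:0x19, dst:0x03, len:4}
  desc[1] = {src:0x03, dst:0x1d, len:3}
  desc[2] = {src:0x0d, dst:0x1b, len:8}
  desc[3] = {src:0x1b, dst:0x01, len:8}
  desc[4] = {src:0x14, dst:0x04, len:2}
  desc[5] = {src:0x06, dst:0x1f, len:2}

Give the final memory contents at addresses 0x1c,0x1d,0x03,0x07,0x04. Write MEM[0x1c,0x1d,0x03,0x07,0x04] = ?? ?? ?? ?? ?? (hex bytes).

#0 dst[0x03+4] := {0x2e,0xe1,0x40,0x6d}
#1 dst[0x1d+3] := {0x2e,0xe1,0x40}
#2 dst[0x1b+8] := {0x44,0xb5,0xc2,0x49,0xda,0xec,0x77,0x73}
#3 dst[0x01+8] := {0x44,0xb5,0xc2,0x49,0xda,0xec,0x77,0x73}
#4 dst[0x04+2] := {0x73,0x59}
#5 dst[0x1f+2] := {0xec,0x77}
query mem[0x1c]=0xb5, mem[0x1d]=0xc2, mem[0x03]=0xc2, mem[0x07]=0x77, mem[0x04]=0x73

MEM[0x1c,0x1d,0x03,0x07,0x04] = b5 c2 c2 77 73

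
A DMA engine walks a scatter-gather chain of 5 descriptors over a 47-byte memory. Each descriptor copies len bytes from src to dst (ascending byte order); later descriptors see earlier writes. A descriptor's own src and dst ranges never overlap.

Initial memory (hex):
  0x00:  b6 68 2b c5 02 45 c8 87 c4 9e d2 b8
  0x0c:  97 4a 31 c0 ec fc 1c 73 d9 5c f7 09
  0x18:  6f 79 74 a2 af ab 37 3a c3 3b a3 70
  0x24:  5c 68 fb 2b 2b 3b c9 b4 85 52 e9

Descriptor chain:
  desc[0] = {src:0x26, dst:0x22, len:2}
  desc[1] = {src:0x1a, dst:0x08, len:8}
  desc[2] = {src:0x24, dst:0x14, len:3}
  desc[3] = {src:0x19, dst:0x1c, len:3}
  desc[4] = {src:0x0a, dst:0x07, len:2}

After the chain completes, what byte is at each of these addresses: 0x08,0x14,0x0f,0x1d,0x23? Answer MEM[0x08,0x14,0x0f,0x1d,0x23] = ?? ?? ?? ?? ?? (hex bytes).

D0: mem[0x22..0x23] <- [fb 2b]
D1: mem[0x08..0x0f] <- [74 a2 af ab 37 3a c3 3b]
D2: mem[0x14..0x16] <- [5c 68 fb]
D3: mem[0x1c..0x1e] <- [79 74 a2]
D4: mem[0x07..0x08] <- [af ab]
query mem[0x08]=0xab, mem[0x14]=0x5c, mem[0x0f]=0x3b, mem[0x1d]=0x74, mem[0x23]=0x2b

MEM[0x08,0x14,0x0f,0x1d,0x23] = ab 5c 3b 74 2b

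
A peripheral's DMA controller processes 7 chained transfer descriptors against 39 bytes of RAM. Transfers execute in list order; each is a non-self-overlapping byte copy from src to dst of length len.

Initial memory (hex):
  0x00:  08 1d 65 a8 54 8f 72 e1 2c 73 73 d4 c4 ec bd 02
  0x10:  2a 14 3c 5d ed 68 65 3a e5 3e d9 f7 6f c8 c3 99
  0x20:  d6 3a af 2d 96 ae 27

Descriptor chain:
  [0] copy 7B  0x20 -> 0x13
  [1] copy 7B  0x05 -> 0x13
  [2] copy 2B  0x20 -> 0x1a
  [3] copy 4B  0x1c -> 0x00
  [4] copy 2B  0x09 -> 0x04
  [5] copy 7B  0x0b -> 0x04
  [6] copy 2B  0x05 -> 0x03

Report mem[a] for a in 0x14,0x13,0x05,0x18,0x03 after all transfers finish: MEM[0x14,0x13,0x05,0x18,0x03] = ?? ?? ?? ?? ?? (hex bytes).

  after D0: wrote 7B at 0x13 = d63aaf2d96ae27
  after D1: wrote 7B at 0x13 = 8f72e12c7373d4
  after D2: wrote 2B at 0x1a = d63a
  after D3: wrote 4B at 0x00 = 6fc8c399
  after D4: wrote 2B at 0x04 = 7373
  after D5: wrote 7B at 0x04 = d4c4ecbd022a14
  after D6: wrote 2B at 0x03 = c4ec
query mem[0x14]=0x72, mem[0x13]=0x8f, mem[0x05]=0xc4, mem[0x18]=0x73, mem[0x03]=0xc4

MEM[0x14,0x13,0x05,0x18,0x03] = 72 8f c4 73 c4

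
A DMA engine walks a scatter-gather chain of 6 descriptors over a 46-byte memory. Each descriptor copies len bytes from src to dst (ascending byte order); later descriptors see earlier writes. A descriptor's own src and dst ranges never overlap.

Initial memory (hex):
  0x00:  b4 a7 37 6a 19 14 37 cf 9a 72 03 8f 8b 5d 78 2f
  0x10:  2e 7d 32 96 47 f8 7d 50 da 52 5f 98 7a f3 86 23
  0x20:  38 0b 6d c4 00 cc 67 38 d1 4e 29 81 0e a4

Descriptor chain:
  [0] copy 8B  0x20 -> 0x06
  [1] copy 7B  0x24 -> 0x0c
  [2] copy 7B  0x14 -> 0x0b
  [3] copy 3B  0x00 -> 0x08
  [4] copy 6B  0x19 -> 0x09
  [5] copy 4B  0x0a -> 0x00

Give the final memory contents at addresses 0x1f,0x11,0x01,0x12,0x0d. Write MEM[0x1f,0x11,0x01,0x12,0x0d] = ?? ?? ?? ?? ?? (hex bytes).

  after D0: wrote 8B at 0x06 = 380b6dc400cc6738
  after D1: wrote 7B at 0x0c = 00cc6738d14e29
  after D2: wrote 7B at 0x0b = 47f87d50da525f
  after D3: wrote 3B at 0x08 = b4a737
  after D4: wrote 6B at 0x09 = 525f987af386
  after D5: wrote 4B at 0x00 = 5f987af3
query mem[0x1f]=0x23, mem[0x11]=0x5f, mem[0x01]=0x98, mem[0x12]=0x29, mem[0x0d]=0xf3

MEM[0x1f,0x11,0x01,0x12,0x0d] = 23 5f 98 29 f3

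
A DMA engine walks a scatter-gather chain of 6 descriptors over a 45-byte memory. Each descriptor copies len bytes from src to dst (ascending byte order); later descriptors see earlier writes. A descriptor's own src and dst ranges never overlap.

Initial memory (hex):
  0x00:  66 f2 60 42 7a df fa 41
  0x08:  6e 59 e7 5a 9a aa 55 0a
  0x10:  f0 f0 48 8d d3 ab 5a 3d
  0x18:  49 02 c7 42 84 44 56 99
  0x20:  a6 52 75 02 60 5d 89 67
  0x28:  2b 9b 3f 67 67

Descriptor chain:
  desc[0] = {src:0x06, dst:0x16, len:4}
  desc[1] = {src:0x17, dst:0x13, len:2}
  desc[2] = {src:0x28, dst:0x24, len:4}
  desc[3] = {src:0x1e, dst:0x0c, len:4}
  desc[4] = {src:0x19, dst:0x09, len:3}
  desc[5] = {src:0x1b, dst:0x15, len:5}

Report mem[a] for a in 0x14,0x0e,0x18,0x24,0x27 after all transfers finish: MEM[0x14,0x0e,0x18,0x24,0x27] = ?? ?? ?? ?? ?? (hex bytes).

MEM[0x14,0x0e,0x18,0x24,0x27] = 6e a6 56 2b 67

  after D0: wrote 4B at 0x16 = fa416e59
  after D1: wrote 2B at 0x13 = 416e
  after D2: wrote 4B at 0x24 = 2b9b3f67
  after D3: wrote 4B at 0x0c = 5699a652
  after D4: wrote 3B at 0x09 = 59c742
  after D5: wrote 5B at 0x15 = 4284445699
query mem[0x14]=0x6e, mem[0x0e]=0xa6, mem[0x18]=0x56, mem[0x24]=0x2b, mem[0x27]=0x67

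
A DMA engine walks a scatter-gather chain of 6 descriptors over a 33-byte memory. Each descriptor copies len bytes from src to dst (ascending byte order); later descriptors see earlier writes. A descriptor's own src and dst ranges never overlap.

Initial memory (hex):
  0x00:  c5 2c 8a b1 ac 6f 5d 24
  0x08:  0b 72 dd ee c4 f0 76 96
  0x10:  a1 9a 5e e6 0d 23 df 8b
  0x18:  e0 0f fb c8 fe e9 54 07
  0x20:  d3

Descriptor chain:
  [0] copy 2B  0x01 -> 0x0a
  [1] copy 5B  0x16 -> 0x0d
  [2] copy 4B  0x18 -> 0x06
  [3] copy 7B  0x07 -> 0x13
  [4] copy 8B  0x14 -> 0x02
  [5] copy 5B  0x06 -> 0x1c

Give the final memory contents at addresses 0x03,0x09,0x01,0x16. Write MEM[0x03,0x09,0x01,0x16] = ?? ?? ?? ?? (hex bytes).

MEM[0x03,0x09,0x01,0x16] = c8 c8 2c 2c

#0 dst[0x0a+2] := {0x2c,0x8a}
#1 dst[0x0d+5] := {0xdf,0x8b,0xe0,0x0f,0xfb}
#2 dst[0x06+4] := {0xe0,0x0f,0xfb,0xc8}
#3 dst[0x13+7] := {0x0f,0xfb,0xc8,0x2c,0x8a,0xc4,0xdf}
#4 dst[0x02+8] := {0xfb,0xc8,0x2c,0x8a,0xc4,0xdf,0xfb,0xc8}
#5 dst[0x1c+5] := {0xc4,0xdf,0xfb,0xc8,0x2c}
query mem[0x03]=0xc8, mem[0x09]=0xc8, mem[0x01]=0x2c, mem[0x16]=0x2c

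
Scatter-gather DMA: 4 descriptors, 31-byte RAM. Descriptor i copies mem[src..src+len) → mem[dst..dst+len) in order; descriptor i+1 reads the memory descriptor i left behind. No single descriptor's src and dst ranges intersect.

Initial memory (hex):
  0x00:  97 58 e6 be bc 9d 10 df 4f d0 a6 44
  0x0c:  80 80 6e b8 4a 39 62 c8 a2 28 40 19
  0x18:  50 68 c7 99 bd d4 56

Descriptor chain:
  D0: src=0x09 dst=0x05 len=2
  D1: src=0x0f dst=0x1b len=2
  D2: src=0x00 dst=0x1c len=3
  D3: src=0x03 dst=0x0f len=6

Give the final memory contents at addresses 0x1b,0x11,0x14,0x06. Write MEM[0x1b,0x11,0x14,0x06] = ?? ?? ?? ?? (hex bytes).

MEM[0x1b,0x11,0x14,0x06] = b8 d0 4f a6

  after D0: wrote 2B at 0x05 = d0a6
  after D1: wrote 2B at 0x1b = b84a
  after D2: wrote 3B at 0x1c = 9758e6
  after D3: wrote 6B at 0x0f = bebcd0a6df4f
query mem[0x1b]=0xb8, mem[0x11]=0xd0, mem[0x14]=0x4f, mem[0x06]=0xa6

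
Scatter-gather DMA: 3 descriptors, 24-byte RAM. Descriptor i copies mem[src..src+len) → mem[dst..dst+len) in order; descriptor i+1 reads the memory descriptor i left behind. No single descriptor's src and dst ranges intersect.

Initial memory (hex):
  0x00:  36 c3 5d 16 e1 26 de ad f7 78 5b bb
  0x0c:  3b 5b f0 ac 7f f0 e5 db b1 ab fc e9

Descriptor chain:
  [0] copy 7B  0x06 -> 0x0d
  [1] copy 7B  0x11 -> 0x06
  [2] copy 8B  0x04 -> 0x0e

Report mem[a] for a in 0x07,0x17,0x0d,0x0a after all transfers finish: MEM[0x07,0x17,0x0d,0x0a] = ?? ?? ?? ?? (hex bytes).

[0] 0x06->0x0d len=7 : de ad f7 78 5b bb 3b
[1] 0x11->0x06 len=7 : 5b bb 3b b1 ab fc e9
[2] 0x04->0x0e len=8 : e1 26 5b bb 3b b1 ab fc
query mem[0x07]=0xbb, mem[0x17]=0xe9, mem[0x0d]=0xde, mem[0x0a]=0xab

MEM[0x07,0x17,0x0d,0x0a] = bb e9 de ab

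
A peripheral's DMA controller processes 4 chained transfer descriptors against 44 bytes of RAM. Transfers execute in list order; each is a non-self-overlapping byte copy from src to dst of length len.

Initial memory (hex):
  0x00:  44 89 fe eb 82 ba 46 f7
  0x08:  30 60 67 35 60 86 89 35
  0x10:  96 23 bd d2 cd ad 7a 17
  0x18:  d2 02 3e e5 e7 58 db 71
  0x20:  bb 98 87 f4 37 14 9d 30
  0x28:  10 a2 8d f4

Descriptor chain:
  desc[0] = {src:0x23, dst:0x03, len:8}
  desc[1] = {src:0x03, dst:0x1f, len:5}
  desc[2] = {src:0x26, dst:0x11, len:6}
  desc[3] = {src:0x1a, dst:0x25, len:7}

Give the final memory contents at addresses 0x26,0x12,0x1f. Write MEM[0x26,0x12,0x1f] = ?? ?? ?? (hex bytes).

MEM[0x26,0x12,0x1f] = e5 30 f4

#0 dst[0x03+8] := {0xf4,0x37,0x14,0x9d,0x30,0x10,0xa2,0x8d}
#1 dst[0x1f+5] := {0xf4,0x37,0x14,0x9d,0x30}
#2 dst[0x11+6] := {0x9d,0x30,0x10,0xa2,0x8d,0xf4}
#3 dst[0x25+7] := {0x3e,0xe5,0xe7,0x58,0xdb,0xf4,0x37}
query mem[0x26]=0xe5, mem[0x12]=0x30, mem[0x1f]=0xf4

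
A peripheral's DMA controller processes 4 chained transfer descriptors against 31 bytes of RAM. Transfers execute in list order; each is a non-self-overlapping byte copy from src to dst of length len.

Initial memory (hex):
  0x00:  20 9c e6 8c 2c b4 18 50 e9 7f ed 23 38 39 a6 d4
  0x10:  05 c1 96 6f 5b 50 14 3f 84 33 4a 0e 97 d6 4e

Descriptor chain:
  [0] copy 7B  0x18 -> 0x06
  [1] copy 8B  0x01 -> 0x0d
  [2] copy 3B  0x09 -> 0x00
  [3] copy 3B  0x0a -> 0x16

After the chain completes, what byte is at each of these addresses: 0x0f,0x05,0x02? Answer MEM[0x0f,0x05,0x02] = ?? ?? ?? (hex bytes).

MEM[0x0f,0x05,0x02] = 8c b4 d6

D0: mem[0x06..0x0c] <- [84 33 4a 0e 97 d6 4e]
D1: mem[0x0d..0x14] <- [9c e6 8c 2c b4 84 33 4a]
D2: mem[0x00..0x02] <- [0e 97 d6]
D3: mem[0x16..0x18] <- [97 d6 4e]
query mem[0x0f]=0x8c, mem[0x05]=0xb4, mem[0x02]=0xd6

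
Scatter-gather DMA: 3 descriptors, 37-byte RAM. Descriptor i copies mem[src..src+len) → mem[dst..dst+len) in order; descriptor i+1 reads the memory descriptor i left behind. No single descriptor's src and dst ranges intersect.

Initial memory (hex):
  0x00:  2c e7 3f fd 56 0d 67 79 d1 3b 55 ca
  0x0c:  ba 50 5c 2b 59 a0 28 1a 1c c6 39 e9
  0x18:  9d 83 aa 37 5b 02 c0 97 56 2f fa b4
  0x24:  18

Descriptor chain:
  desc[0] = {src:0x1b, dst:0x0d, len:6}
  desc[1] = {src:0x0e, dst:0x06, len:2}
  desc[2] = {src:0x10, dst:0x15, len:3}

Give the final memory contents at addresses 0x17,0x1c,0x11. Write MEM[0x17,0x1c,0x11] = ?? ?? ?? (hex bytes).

MEM[0x17,0x1c,0x11] = 56 5b 97

D0: mem[0x0d..0x12] <- [37 5b 02 c0 97 56]
D1: mem[0x06..0x07] <- [5b 02]
D2: mem[0x15..0x17] <- [c0 97 56]
query mem[0x17]=0x56, mem[0x1c]=0x5b, mem[0x11]=0x97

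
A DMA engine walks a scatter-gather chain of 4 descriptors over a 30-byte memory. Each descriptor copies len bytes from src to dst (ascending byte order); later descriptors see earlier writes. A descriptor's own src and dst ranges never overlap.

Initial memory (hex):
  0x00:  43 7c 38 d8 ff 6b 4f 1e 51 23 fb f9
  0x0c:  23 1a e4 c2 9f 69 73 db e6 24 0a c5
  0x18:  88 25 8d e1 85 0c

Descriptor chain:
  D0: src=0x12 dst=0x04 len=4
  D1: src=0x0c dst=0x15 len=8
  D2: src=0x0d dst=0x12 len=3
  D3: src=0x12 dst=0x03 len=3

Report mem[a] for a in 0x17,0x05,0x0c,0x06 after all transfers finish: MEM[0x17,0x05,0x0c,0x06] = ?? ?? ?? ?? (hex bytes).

[0] 0x12->0x04 len=4 : 73 db e6 24
[1] 0x0c->0x15 len=8 : 23 1a e4 c2 9f 69 73 db
[2] 0x0d->0x12 len=3 : 1a e4 c2
[3] 0x12->0x03 len=3 : 1a e4 c2
query mem[0x17]=0xe4, mem[0x05]=0xc2, mem[0x0c]=0x23, mem[0x06]=0xe6

MEM[0x17,0x05,0x0c,0x06] = e4 c2 23 e6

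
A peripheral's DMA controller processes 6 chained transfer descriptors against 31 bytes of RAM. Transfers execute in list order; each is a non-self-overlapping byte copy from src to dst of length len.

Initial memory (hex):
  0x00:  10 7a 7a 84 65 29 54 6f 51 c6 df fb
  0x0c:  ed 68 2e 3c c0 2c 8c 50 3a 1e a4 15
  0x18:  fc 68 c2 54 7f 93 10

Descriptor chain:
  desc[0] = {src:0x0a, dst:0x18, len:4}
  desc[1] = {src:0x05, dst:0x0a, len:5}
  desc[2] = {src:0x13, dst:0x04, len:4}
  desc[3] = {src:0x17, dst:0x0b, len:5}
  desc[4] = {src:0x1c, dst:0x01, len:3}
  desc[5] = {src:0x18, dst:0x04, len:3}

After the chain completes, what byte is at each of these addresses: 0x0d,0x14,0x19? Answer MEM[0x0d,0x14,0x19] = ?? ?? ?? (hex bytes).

[0] 0x0a->0x18 len=4 : df fb ed 68
[1] 0x05->0x0a len=5 : 29 54 6f 51 c6
[2] 0x13->0x04 len=4 : 50 3a 1e a4
[3] 0x17->0x0b len=5 : 15 df fb ed 68
[4] 0x1c->0x01 len=3 : 7f 93 10
[5] 0x18->0x04 len=3 : df fb ed
query mem[0x0d]=0xfb, mem[0x14]=0x3a, mem[0x19]=0xfb

MEM[0x0d,0x14,0x19] = fb 3a fb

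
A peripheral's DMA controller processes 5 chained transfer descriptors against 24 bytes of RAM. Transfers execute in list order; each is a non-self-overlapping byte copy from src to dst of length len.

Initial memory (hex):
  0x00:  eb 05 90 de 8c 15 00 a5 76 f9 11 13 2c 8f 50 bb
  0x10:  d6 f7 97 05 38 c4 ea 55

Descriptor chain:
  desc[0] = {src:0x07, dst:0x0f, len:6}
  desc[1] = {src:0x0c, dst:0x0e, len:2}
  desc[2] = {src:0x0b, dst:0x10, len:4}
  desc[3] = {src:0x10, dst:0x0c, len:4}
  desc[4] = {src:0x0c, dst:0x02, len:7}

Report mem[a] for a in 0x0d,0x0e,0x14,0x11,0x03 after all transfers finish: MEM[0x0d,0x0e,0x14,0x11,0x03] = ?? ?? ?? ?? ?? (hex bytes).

MEM[0x0d,0x0e,0x14,0x11,0x03] = 2c 8f 2c 2c 2c

  after D0: wrote 6B at 0x0f = a576f911132c
  after D1: wrote 2B at 0x0e = 2c8f
  after D2: wrote 4B at 0x10 = 132c8f2c
  after D3: wrote 4B at 0x0c = 132c8f2c
  after D4: wrote 7B at 0x02 = 132c8f2c132c8f
query mem[0x0d]=0x2c, mem[0x0e]=0x8f, mem[0x14]=0x2c, mem[0x11]=0x2c, mem[0x03]=0x2c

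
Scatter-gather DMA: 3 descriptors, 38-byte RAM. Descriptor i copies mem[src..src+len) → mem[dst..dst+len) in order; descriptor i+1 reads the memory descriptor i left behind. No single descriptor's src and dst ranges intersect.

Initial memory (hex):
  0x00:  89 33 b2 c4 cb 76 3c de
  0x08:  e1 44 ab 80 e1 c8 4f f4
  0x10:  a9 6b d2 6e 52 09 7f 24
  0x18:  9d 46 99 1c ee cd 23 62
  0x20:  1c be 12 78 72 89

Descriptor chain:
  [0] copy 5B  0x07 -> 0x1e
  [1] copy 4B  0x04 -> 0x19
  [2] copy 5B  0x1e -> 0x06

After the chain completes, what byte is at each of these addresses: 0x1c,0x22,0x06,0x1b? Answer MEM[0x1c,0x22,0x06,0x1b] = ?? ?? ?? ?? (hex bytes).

D0: mem[0x1e..0x22] <- [de e1 44 ab 80]
D1: mem[0x19..0x1c] <- [cb 76 3c de]
D2: mem[0x06..0x0a] <- [de e1 44 ab 80]
query mem[0x1c]=0xde, mem[0x22]=0x80, mem[0x06]=0xde, mem[0x1b]=0x3c

MEM[0x1c,0x22,0x06,0x1b] = de 80 de 3c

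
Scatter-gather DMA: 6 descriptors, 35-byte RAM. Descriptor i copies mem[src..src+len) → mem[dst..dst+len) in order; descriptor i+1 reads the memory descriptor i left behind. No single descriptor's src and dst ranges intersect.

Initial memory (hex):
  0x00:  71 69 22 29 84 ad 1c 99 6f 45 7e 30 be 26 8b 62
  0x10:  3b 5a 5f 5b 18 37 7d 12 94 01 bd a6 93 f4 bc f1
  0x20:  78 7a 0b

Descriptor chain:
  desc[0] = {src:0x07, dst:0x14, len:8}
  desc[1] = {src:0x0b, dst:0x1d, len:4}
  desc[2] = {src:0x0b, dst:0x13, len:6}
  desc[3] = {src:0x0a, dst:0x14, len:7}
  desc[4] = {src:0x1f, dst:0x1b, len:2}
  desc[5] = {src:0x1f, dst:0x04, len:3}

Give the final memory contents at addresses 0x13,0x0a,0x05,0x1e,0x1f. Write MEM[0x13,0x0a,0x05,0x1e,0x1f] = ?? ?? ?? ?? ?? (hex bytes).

MEM[0x13,0x0a,0x05,0x1e,0x1f] = 30 7e 8b be 26

#0 dst[0x14+8] := {0x99,0x6f,0x45,0x7e,0x30,0xbe,0x26,0x8b}
#1 dst[0x1d+4] := {0x30,0xbe,0x26,0x8b}
#2 dst[0x13+6] := {0x30,0xbe,0x26,0x8b,0x62,0x3b}
#3 dst[0x14+7] := {0x7e,0x30,0xbe,0x26,0x8b,0x62,0x3b}
#4 dst[0x1b+2] := {0x26,0x8b}
#5 dst[0x04+3] := {0x26,0x8b,0x7a}
query mem[0x13]=0x30, mem[0x0a]=0x7e, mem[0x05]=0x8b, mem[0x1e]=0xbe, mem[0x1f]=0x26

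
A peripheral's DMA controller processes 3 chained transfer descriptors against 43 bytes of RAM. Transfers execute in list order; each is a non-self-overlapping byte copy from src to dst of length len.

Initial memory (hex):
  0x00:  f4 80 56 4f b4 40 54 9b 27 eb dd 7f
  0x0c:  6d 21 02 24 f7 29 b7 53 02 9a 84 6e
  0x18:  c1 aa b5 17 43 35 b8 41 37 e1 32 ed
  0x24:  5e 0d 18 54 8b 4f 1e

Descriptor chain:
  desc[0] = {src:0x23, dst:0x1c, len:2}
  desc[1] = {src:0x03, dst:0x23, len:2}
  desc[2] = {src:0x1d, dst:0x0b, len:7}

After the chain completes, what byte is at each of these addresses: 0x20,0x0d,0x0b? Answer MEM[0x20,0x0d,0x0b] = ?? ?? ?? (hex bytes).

MEM[0x20,0x0d,0x0b] = 37 41 5e

D0: mem[0x1c..0x1d] <- [ed 5e]
D1: mem[0x23..0x24] <- [4f b4]
D2: mem[0x0b..0x11] <- [5e b8 41 37 e1 32 4f]
query mem[0x20]=0x37, mem[0x0d]=0x41, mem[0x0b]=0x5e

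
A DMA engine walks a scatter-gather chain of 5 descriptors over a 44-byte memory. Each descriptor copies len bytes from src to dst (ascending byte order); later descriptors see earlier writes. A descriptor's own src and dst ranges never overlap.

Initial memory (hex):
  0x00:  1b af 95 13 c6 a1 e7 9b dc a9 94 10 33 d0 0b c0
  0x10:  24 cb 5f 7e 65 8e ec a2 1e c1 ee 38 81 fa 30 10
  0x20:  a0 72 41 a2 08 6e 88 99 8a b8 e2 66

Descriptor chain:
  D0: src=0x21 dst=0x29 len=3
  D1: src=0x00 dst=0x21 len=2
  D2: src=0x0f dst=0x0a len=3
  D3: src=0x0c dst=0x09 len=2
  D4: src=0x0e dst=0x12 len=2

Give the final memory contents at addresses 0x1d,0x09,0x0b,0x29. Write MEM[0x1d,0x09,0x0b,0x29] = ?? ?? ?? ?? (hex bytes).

MEM[0x1d,0x09,0x0b,0x29] = fa cb 24 72

[0] 0x21->0x29 len=3 : 72 41 a2
[1] 0x00->0x21 len=2 : 1b af
[2] 0x0f->0x0a len=3 : c0 24 cb
[3] 0x0c->0x09 len=2 : cb d0
[4] 0x0e->0x12 len=2 : 0b c0
query mem[0x1d]=0xfa, mem[0x09]=0xcb, mem[0x0b]=0x24, mem[0x29]=0x72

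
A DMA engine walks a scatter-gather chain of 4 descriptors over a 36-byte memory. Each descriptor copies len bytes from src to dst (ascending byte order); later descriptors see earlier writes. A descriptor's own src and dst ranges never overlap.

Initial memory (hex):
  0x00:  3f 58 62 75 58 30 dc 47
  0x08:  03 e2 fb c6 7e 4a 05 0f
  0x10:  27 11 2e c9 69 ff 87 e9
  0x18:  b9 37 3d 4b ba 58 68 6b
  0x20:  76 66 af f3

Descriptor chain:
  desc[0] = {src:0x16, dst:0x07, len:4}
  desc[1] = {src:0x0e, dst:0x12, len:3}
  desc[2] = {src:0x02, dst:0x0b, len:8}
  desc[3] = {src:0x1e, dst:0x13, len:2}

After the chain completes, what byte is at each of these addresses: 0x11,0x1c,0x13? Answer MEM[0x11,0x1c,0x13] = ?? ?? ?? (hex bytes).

MEM[0x11,0x1c,0x13] = e9 ba 68

[0] 0x16->0x07 len=4 : 87 e9 b9 37
[1] 0x0e->0x12 len=3 : 05 0f 27
[2] 0x02->0x0b len=8 : 62 75 58 30 dc 87 e9 b9
[3] 0x1e->0x13 len=2 : 68 6b
query mem[0x11]=0xe9, mem[0x1c]=0xba, mem[0x13]=0x68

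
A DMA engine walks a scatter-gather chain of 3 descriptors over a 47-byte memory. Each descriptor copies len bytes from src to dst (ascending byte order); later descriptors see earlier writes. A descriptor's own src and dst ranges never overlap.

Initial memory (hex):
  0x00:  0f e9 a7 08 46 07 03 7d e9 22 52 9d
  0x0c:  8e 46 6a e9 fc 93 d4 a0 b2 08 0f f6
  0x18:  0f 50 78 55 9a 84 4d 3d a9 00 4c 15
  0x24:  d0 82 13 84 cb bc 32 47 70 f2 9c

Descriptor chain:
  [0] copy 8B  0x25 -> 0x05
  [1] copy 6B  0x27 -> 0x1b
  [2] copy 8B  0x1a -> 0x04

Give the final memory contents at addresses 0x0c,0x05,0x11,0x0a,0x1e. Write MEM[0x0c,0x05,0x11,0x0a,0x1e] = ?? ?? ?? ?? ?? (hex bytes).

MEM[0x0c,0x05,0x11,0x0a,0x1e] = 70 84 93 70 32

#0 dst[0x05+8] := {0x82,0x13,0x84,0xcb,0xbc,0x32,0x47,0x70}
#1 dst[0x1b+6] := {0x84,0xcb,0xbc,0x32,0x47,0x70}
#2 dst[0x04+8] := {0x78,0x84,0xcb,0xbc,0x32,0x47,0x70,0x00}
query mem[0x0c]=0x70, mem[0x05]=0x84, mem[0x11]=0x93, mem[0x0a]=0x70, mem[0x1e]=0x32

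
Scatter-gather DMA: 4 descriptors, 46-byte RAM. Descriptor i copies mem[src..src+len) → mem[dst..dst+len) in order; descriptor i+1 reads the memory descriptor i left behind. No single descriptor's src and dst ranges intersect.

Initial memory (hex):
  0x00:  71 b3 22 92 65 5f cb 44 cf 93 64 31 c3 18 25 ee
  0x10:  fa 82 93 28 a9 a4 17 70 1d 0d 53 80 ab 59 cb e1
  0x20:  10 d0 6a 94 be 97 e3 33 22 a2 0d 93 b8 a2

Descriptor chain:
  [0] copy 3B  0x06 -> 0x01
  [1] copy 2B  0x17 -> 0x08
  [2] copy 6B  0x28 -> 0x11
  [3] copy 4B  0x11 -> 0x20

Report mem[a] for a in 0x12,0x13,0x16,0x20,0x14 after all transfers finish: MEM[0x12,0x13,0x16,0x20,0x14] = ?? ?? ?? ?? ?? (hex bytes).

MEM[0x12,0x13,0x16,0x20,0x14] = a2 0d a2 22 93

#0 dst[0x01+3] := {0xcb,0x44,0xcf}
#1 dst[0x08+2] := {0x70,0x1d}
#2 dst[0x11+6] := {0x22,0xa2,0x0d,0x93,0xb8,0xa2}
#3 dst[0x20+4] := {0x22,0xa2,0x0d,0x93}
query mem[0x12]=0xa2, mem[0x13]=0x0d, mem[0x16]=0xa2, mem[0x20]=0x22, mem[0x14]=0x93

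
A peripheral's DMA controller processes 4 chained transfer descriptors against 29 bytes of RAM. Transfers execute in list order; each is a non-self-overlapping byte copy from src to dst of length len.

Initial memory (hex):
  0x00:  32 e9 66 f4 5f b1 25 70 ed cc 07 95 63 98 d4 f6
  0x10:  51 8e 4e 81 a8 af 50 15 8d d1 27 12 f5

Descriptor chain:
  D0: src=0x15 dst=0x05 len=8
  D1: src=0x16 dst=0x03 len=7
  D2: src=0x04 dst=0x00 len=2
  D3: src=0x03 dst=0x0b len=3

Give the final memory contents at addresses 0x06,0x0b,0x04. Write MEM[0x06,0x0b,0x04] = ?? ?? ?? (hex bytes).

MEM[0x06,0x0b,0x04] = d1 50 15

[0] 0x15->0x05 len=8 : af 50 15 8d d1 27 12 f5
[1] 0x16->0x03 len=7 : 50 15 8d d1 27 12 f5
[2] 0x04->0x00 len=2 : 15 8d
[3] 0x03->0x0b len=3 : 50 15 8d
query mem[0x06]=0xd1, mem[0x0b]=0x50, mem[0x04]=0x15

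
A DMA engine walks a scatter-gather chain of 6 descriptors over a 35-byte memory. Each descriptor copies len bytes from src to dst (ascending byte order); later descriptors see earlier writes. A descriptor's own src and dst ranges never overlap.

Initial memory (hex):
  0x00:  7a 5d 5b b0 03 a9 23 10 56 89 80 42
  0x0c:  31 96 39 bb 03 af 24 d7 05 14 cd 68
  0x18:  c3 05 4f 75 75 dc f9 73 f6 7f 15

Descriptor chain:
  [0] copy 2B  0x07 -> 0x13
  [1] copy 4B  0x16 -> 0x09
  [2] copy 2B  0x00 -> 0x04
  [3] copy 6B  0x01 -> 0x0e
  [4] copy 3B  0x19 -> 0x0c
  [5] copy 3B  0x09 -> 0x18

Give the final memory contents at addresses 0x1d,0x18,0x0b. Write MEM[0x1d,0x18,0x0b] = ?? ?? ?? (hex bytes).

MEM[0x1d,0x18,0x0b] = dc cd c3

D0: mem[0x13..0x14] <- [10 56]
D1: mem[0x09..0x0c] <- [cd 68 c3 05]
D2: mem[0x04..0x05] <- [7a 5d]
D3: mem[0x0e..0x13] <- [5d 5b b0 7a 5d 23]
D4: mem[0x0c..0x0e] <- [05 4f 75]
D5: mem[0x18..0x1a] <- [cd 68 c3]
query mem[0x1d]=0xdc, mem[0x18]=0xcd, mem[0x0b]=0xc3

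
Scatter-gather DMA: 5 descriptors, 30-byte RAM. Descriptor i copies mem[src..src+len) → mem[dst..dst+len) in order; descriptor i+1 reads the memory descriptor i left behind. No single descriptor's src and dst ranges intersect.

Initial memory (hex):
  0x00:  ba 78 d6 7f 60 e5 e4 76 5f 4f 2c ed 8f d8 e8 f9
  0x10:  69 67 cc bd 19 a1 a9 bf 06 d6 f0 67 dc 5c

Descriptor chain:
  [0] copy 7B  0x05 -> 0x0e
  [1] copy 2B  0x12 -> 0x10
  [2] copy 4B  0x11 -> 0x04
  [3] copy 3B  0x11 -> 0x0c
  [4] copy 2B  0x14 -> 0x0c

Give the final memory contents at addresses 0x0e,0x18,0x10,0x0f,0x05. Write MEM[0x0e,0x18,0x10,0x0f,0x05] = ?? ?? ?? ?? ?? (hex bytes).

MEM[0x0e,0x18,0x10,0x0f,0x05] = 2c 06 4f e4 4f

D0: mem[0x0e..0x14] <- [e5 e4 76 5f 4f 2c ed]
D1: mem[0x10..0x11] <- [4f 2c]
D2: mem[0x04..0x07] <- [2c 4f 2c ed]
D3: mem[0x0c..0x0e] <- [2c 4f 2c]
D4: mem[0x0c..0x0d] <- [ed a1]
query mem[0x0e]=0x2c, mem[0x18]=0x06, mem[0x10]=0x4f, mem[0x0f]=0xe4, mem[0x05]=0x4f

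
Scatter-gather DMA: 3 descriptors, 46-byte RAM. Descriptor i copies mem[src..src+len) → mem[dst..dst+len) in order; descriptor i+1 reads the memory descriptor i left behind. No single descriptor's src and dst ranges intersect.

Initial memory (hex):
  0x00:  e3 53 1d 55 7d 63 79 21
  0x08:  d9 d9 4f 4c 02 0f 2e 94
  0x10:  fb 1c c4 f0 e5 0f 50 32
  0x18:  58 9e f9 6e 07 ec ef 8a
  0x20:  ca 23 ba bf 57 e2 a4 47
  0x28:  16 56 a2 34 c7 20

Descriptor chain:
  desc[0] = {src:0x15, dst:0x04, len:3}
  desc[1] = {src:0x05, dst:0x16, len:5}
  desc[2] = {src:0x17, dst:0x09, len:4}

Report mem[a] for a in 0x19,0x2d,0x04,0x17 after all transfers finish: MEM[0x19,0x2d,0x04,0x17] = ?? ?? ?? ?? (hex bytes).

D0: mem[0x04..0x06] <- [0f 50 32]
D1: mem[0x16..0x1a] <- [50 32 21 d9 d9]
D2: mem[0x09..0x0c] <- [32 21 d9 d9]
query mem[0x19]=0xd9, mem[0x2d]=0x20, mem[0x04]=0x0f, mem[0x17]=0x32

MEM[0x19,0x2d,0x04,0x17] = d9 20 0f 32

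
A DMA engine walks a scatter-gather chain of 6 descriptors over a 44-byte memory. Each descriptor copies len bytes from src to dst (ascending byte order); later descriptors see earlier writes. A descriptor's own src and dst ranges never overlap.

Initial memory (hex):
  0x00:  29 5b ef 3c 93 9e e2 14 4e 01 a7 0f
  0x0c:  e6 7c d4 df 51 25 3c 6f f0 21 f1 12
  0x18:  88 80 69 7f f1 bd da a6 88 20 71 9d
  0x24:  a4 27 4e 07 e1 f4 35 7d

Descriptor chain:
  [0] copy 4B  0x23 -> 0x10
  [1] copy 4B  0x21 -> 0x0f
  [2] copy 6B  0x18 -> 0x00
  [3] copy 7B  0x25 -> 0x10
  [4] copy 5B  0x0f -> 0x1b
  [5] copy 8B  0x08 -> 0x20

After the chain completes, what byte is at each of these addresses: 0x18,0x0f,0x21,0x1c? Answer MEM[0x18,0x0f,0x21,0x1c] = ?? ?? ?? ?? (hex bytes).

MEM[0x18,0x0f,0x21,0x1c] = 88 20 01 27

D0: mem[0x10..0x13] <- [9d a4 27 4e]
D1: mem[0x0f..0x12] <- [20 71 9d a4]
D2: mem[0x00..0x05] <- [88 80 69 7f f1 bd]
D3: mem[0x10..0x16] <- [27 4e 07 e1 f4 35 7d]
D4: mem[0x1b..0x1f] <- [20 27 4e 07 e1]
D5: mem[0x20..0x27] <- [4e 01 a7 0f e6 7c d4 20]
query mem[0x18]=0x88, mem[0x0f]=0x20, mem[0x21]=0x01, mem[0x1c]=0x27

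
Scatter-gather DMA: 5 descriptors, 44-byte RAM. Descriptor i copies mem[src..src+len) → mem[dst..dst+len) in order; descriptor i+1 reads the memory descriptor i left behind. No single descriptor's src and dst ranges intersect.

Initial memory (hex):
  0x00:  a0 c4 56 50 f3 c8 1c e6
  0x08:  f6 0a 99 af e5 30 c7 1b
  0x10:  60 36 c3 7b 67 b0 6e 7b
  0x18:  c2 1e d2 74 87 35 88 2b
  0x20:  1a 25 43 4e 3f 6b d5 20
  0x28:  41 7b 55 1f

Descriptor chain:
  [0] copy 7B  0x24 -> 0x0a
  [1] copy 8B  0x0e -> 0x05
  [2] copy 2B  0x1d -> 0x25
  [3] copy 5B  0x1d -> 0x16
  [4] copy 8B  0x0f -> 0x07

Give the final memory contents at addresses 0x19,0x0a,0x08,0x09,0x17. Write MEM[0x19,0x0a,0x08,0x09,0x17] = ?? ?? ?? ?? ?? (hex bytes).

  after D0: wrote 7B at 0x0a = 3f6bd520417b55
  after D1: wrote 8B at 0x05 = 417b5536c37b67b0
  after D2: wrote 2B at 0x25 = 3588
  after D3: wrote 5B at 0x16 = 35882b1a25
  after D4: wrote 8B at 0x07 = 7b5536c37b67b035
query mem[0x19]=0x1a, mem[0x0a]=0xc3, mem[0x08]=0x55, mem[0x09]=0x36, mem[0x17]=0x88

MEM[0x19,0x0a,0x08,0x09,0x17] = 1a c3 55 36 88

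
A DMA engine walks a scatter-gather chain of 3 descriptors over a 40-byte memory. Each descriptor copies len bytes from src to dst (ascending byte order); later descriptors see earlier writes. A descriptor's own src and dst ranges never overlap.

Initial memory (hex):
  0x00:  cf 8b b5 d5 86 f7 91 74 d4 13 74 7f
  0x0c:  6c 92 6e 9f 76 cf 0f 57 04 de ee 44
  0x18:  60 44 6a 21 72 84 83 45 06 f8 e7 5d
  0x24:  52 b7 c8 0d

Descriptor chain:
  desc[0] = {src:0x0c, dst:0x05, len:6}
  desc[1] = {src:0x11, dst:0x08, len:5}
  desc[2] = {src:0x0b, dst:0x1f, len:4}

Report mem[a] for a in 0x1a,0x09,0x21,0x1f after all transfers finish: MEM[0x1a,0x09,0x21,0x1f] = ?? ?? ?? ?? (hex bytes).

MEM[0x1a,0x09,0x21,0x1f] = 6a 0f 92 04

[0] 0x0c->0x05 len=6 : 6c 92 6e 9f 76 cf
[1] 0x11->0x08 len=5 : cf 0f 57 04 de
[2] 0x0b->0x1f len=4 : 04 de 92 6e
query mem[0x1a]=0x6a, mem[0x09]=0x0f, mem[0x21]=0x92, mem[0x1f]=0x04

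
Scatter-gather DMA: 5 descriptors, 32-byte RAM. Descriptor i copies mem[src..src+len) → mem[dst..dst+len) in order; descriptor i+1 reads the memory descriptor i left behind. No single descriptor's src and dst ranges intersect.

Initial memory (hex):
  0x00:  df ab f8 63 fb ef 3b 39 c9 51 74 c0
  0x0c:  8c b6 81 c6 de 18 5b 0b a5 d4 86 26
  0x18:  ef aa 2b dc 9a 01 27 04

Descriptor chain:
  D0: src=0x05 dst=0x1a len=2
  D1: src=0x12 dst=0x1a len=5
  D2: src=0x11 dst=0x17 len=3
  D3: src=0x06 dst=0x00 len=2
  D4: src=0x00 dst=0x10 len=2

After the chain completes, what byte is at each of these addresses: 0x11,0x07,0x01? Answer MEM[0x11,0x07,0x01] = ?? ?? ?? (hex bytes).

D0: mem[0x1a..0x1b] <- [ef 3b]
D1: mem[0x1a..0x1e] <- [5b 0b a5 d4 86]
D2: mem[0x17..0x19] <- [18 5b 0b]
D3: mem[0x00..0x01] <- [3b 39]
D4: mem[0x10..0x11] <- [3b 39]
query mem[0x11]=0x39, mem[0x07]=0x39, mem[0x01]=0x39

MEM[0x11,0x07,0x01] = 39 39 39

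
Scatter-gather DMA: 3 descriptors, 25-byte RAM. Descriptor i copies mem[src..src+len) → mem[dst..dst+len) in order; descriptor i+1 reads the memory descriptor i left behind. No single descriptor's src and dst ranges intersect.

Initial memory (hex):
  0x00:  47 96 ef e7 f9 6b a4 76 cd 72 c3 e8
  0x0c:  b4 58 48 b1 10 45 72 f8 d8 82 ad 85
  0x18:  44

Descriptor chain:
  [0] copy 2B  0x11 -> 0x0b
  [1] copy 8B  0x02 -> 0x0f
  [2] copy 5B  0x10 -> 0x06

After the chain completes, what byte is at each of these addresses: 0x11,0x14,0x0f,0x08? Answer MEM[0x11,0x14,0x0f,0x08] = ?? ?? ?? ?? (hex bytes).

[0] 0x11->0x0b len=2 : 45 72
[1] 0x02->0x0f len=8 : ef e7 f9 6b a4 76 cd 72
[2] 0x10->0x06 len=5 : e7 f9 6b a4 76
query mem[0x11]=0xf9, mem[0x14]=0x76, mem[0x0f]=0xef, mem[0x08]=0x6b

MEM[0x11,0x14,0x0f,0x08] = f9 76 ef 6b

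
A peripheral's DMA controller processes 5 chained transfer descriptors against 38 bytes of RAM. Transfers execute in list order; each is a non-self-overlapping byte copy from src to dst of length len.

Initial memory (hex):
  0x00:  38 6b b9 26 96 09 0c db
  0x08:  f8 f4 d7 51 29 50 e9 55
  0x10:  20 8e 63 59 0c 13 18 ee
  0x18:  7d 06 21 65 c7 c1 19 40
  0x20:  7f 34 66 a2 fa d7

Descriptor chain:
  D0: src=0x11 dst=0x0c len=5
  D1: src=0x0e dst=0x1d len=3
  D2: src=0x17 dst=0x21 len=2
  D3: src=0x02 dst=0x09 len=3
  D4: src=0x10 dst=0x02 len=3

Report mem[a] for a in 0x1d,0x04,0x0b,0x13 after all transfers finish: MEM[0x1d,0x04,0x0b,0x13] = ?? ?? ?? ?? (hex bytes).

#0 dst[0x0c+5] := {0x8e,0x63,0x59,0x0c,0x13}
#1 dst[0x1d+3] := {0x59,0x0c,0x13}
#2 dst[0x21+2] := {0xee,0x7d}
#3 dst[0x09+3] := {0xb9,0x26,0x96}
#4 dst[0x02+3] := {0x13,0x8e,0x63}
query mem[0x1d]=0x59, mem[0x04]=0x63, mem[0x0b]=0x96, mem[0x13]=0x59

MEM[0x1d,0x04,0x0b,0x13] = 59 63 96 59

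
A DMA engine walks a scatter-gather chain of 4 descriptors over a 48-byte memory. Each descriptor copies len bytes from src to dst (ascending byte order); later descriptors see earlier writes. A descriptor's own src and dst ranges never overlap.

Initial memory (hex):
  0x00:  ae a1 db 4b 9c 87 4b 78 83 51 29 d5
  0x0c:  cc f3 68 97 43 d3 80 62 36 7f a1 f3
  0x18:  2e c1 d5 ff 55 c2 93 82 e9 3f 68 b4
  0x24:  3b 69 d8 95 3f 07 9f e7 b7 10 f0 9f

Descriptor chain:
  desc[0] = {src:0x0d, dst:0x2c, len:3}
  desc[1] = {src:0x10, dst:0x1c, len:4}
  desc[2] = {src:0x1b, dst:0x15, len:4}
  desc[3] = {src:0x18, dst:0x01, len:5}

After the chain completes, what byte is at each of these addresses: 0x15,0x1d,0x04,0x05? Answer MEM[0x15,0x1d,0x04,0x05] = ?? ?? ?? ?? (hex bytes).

MEM[0x15,0x1d,0x04,0x05] = ff d3 ff 43

  after D0: wrote 3B at 0x2c = f36897
  after D1: wrote 4B at 0x1c = 43d38062
  after D2: wrote 4B at 0x15 = ff43d380
  after D3: wrote 5B at 0x01 = 80c1d5ff43
query mem[0x15]=0xff, mem[0x1d]=0xd3, mem[0x04]=0xff, mem[0x05]=0x43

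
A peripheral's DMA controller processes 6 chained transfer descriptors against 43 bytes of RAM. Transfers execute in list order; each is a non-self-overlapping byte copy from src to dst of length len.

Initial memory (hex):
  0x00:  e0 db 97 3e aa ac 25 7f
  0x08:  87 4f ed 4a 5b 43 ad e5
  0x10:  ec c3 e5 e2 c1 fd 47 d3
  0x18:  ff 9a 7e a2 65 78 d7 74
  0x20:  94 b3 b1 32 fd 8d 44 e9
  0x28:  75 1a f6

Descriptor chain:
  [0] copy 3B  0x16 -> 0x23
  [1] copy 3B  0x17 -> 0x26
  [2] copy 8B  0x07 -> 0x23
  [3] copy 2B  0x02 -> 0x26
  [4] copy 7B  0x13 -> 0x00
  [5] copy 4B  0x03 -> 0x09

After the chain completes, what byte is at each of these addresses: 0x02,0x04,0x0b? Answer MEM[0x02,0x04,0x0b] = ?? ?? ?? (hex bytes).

MEM[0x02,0x04,0x0b] = fd d3 ff

#0 dst[0x23+3] := {0x47,0xd3,0xff}
#1 dst[0x26+3] := {0xd3,0xff,0x9a}
#2 dst[0x23+8] := {0x7f,0x87,0x4f,0xed,0x4a,0x5b,0x43,0xad}
#3 dst[0x26+2] := {0x97,0x3e}
#4 dst[0x00+7] := {0xe2,0xc1,0xfd,0x47,0xd3,0xff,0x9a}
#5 dst[0x09+4] := {0x47,0xd3,0xff,0x9a}
query mem[0x02]=0xfd, mem[0x04]=0xd3, mem[0x0b]=0xff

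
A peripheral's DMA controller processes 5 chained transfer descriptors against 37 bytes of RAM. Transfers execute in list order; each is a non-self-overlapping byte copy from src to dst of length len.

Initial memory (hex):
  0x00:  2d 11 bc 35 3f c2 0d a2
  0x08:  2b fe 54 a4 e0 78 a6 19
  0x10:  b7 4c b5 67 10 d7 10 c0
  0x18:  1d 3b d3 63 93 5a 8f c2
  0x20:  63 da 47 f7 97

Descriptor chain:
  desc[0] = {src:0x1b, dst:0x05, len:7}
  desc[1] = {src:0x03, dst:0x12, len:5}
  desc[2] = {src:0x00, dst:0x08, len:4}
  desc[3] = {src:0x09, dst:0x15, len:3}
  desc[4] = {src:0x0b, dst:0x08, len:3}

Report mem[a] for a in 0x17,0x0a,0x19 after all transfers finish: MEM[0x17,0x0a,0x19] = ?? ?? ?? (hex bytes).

MEM[0x17,0x0a,0x19] = 35 78 3b

D0: mem[0x05..0x0b] <- [63 93 5a 8f c2 63 da]
D1: mem[0x12..0x16] <- [35 3f 63 93 5a]
D2: mem[0x08..0x0b] <- [2d 11 bc 35]
D3: mem[0x15..0x17] <- [11 bc 35]
D4: mem[0x08..0x0a] <- [35 e0 78]
query mem[0x17]=0x35, mem[0x0a]=0x78, mem[0x19]=0x3b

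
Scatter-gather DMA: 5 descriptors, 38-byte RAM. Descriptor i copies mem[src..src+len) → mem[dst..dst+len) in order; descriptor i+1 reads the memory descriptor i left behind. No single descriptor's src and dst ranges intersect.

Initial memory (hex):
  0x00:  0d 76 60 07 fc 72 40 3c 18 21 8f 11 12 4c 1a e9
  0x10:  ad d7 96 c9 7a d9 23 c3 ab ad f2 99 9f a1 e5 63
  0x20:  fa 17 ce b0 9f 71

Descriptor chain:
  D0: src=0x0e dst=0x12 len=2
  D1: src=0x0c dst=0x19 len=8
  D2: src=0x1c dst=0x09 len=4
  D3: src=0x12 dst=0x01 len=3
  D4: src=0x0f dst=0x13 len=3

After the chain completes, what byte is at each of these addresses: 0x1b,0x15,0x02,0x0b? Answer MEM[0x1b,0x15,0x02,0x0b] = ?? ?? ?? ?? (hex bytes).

#0 dst[0x12+2] := {0x1a,0xe9}
#1 dst[0x19+8] := {0x12,0x4c,0x1a,0xe9,0xad,0xd7,0x1a,0xe9}
#2 dst[0x09+4] := {0xe9,0xad,0xd7,0x1a}
#3 dst[0x01+3] := {0x1a,0xe9,0x7a}
#4 dst[0x13+3] := {0xe9,0xad,0xd7}
query mem[0x1b]=0x1a, mem[0x15]=0xd7, mem[0x02]=0xe9, mem[0x0b]=0xd7

MEM[0x1b,0x15,0x02,0x0b] = 1a d7 e9 d7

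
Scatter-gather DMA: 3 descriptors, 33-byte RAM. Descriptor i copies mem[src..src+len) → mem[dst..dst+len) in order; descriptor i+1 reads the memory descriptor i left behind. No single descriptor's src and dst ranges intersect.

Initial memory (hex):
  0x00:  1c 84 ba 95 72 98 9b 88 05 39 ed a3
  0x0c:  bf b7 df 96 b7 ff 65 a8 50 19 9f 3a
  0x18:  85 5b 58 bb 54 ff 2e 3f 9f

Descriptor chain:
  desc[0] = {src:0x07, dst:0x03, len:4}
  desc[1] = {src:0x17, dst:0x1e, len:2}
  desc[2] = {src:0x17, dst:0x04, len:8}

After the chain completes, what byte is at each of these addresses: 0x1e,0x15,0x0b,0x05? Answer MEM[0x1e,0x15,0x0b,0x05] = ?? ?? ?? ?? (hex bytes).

MEM[0x1e,0x15,0x0b,0x05] = 3a 19 3a 85

#0 dst[0x03+4] := {0x88,0x05,0x39,0xed}
#1 dst[0x1e+2] := {0x3a,0x85}
#2 dst[0x04+8] := {0x3a,0x85,0x5b,0x58,0xbb,0x54,0xff,0x3a}
query mem[0x1e]=0x3a, mem[0x15]=0x19, mem[0x0b]=0x3a, mem[0x05]=0x85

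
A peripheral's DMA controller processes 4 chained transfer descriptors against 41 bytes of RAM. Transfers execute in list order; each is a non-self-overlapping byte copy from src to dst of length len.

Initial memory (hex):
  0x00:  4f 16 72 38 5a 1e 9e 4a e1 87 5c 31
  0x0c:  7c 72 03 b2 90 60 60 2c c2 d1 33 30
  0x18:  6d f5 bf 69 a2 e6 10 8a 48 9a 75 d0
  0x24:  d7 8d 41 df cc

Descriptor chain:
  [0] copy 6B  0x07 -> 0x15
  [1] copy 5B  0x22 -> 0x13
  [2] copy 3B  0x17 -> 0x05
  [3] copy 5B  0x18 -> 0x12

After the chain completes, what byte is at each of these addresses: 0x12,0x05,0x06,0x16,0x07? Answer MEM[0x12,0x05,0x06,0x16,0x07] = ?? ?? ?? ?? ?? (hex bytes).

#0 dst[0x15+6] := {0x4a,0xe1,0x87,0x5c,0x31,0x7c}
#1 dst[0x13+5] := {0x75,0xd0,0xd7,0x8d,0x41}
#2 dst[0x05+3] := {0x41,0x5c,0x31}
#3 dst[0x12+5] := {0x5c,0x31,0x7c,0x69,0xa2}
query mem[0x12]=0x5c, mem[0x05]=0x41, mem[0x06]=0x5c, mem[0x16]=0xa2, mem[0x07]=0x31

MEM[0x12,0x05,0x06,0x16,0x07] = 5c 41 5c a2 31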